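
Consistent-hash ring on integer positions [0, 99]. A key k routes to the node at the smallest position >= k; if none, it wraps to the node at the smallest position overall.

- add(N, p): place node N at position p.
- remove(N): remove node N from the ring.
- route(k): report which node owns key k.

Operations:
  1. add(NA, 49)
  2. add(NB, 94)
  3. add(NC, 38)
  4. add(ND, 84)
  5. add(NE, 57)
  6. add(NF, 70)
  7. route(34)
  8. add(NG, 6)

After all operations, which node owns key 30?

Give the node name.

Op 1: add NA@49 -> ring=[49:NA]
Op 2: add NB@94 -> ring=[49:NA,94:NB]
Op 3: add NC@38 -> ring=[38:NC,49:NA,94:NB]
Op 4: add ND@84 -> ring=[38:NC,49:NA,84:ND,94:NB]
Op 5: add NE@57 -> ring=[38:NC,49:NA,57:NE,84:ND,94:NB]
Op 6: add NF@70 -> ring=[38:NC,49:NA,57:NE,70:NF,84:ND,94:NB]
Op 7: route key 34: smallest pos >= 34 is 38 -> NC
Op 8: add NG@6 -> ring=[6:NG,38:NC,49:NA,57:NE,70:NF,84:ND,94:NB]
Final route key 30: smallest pos >= 30 is 38 -> NC

Answer: NC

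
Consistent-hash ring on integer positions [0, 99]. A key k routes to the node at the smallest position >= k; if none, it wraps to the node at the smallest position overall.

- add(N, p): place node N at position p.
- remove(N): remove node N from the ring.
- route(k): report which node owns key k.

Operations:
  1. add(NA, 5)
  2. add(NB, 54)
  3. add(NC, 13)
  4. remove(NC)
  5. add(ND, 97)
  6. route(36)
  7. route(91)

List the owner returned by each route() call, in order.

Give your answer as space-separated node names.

Op 1: add NA@5 -> ring=[5:NA]
Op 2: add NB@54 -> ring=[5:NA,54:NB]
Op 3: add NC@13 -> ring=[5:NA,13:NC,54:NB]
Op 4: remove NC -> ring=[5:NA,54:NB]
Op 5: add ND@97 -> ring=[5:NA,54:NB,97:ND]
Op 6: route key 36: smallest pos >= 36 is 54 -> NB
Op 7: route key 91: smallest pos >= 91 is 97 -> ND

Answer: NB ND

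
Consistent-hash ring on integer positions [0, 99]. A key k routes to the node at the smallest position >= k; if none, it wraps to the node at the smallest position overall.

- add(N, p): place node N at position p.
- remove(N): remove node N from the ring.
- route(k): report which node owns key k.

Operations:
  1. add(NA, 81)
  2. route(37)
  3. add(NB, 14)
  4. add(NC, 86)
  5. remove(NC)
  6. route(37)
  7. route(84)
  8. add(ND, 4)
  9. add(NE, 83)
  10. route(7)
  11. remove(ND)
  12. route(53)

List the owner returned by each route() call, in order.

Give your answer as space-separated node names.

Answer: NA NA NB NB NA

Derivation:
Op 1: add NA@81 -> ring=[81:NA]
Op 2: route key 37: smallest pos >= 37 is 81 -> NA
Op 3: add NB@14 -> ring=[14:NB,81:NA]
Op 4: add NC@86 -> ring=[14:NB,81:NA,86:NC]
Op 5: remove NC -> ring=[14:NB,81:NA]
Op 6: route key 37: smallest pos >= 37 is 81 -> NA
Op 7: route key 84: none >= 84, wrap to smallest pos 14 -> NB
Op 8: add ND@4 -> ring=[4:ND,14:NB,81:NA]
Op 9: add NE@83 -> ring=[4:ND,14:NB,81:NA,83:NE]
Op 10: route key 7: smallest pos >= 7 is 14 -> NB
Op 11: remove ND -> ring=[14:NB,81:NA,83:NE]
Op 12: route key 53: smallest pos >= 53 is 81 -> NA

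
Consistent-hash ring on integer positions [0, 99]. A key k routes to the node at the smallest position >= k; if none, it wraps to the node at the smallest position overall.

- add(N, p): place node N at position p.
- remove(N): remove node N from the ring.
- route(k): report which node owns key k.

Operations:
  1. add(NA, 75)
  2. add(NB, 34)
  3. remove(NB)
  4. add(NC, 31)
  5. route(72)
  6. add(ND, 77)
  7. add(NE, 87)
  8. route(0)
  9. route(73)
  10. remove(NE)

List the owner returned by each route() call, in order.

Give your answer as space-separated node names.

Answer: NA NC NA

Derivation:
Op 1: add NA@75 -> ring=[75:NA]
Op 2: add NB@34 -> ring=[34:NB,75:NA]
Op 3: remove NB -> ring=[75:NA]
Op 4: add NC@31 -> ring=[31:NC,75:NA]
Op 5: route key 72: smallest pos >= 72 is 75 -> NA
Op 6: add ND@77 -> ring=[31:NC,75:NA,77:ND]
Op 7: add NE@87 -> ring=[31:NC,75:NA,77:ND,87:NE]
Op 8: route key 0: smallest pos >= 0 is 31 -> NC
Op 9: route key 73: smallest pos >= 73 is 75 -> NA
Op 10: remove NE -> ring=[31:NC,75:NA,77:ND]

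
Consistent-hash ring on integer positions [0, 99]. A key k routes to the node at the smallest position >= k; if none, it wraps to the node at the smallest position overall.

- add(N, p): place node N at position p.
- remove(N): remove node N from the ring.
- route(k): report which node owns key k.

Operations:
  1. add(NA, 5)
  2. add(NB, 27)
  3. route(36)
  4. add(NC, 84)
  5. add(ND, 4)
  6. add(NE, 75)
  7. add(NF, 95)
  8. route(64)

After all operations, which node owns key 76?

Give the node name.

Answer: NC

Derivation:
Op 1: add NA@5 -> ring=[5:NA]
Op 2: add NB@27 -> ring=[5:NA,27:NB]
Op 3: route key 36: none >= 36, wrap to smallest pos 5 -> NA
Op 4: add NC@84 -> ring=[5:NA,27:NB,84:NC]
Op 5: add ND@4 -> ring=[4:ND,5:NA,27:NB,84:NC]
Op 6: add NE@75 -> ring=[4:ND,5:NA,27:NB,75:NE,84:NC]
Op 7: add NF@95 -> ring=[4:ND,5:NA,27:NB,75:NE,84:NC,95:NF]
Op 8: route key 64: smallest pos >= 64 is 75 -> NE
Final route key 76: smallest pos >= 76 is 84 -> NC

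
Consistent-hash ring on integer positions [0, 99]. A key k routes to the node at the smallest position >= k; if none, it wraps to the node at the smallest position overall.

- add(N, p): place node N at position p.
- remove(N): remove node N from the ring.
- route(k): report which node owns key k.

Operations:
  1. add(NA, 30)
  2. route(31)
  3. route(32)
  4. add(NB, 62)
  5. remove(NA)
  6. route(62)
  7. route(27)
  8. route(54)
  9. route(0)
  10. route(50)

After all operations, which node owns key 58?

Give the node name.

Answer: NB

Derivation:
Op 1: add NA@30 -> ring=[30:NA]
Op 2: route key 31: none >= 31, wrap to smallest pos 30 -> NA
Op 3: route key 32: none >= 32, wrap to smallest pos 30 -> NA
Op 4: add NB@62 -> ring=[30:NA,62:NB]
Op 5: remove NA -> ring=[62:NB]
Op 6: route key 62: smallest pos >= 62 is 62 -> NB
Op 7: route key 27: smallest pos >= 27 is 62 -> NB
Op 8: route key 54: smallest pos >= 54 is 62 -> NB
Op 9: route key 0: smallest pos >= 0 is 62 -> NB
Op 10: route key 50: smallest pos >= 50 is 62 -> NB
Final route key 58: smallest pos >= 58 is 62 -> NB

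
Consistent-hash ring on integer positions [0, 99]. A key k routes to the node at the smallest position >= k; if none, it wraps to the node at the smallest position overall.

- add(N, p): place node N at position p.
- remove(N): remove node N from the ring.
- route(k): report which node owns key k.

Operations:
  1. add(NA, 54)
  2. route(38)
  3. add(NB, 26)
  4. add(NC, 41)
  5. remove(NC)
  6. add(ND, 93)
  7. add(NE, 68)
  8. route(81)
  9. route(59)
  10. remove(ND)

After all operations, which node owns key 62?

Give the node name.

Op 1: add NA@54 -> ring=[54:NA]
Op 2: route key 38: smallest pos >= 38 is 54 -> NA
Op 3: add NB@26 -> ring=[26:NB,54:NA]
Op 4: add NC@41 -> ring=[26:NB,41:NC,54:NA]
Op 5: remove NC -> ring=[26:NB,54:NA]
Op 6: add ND@93 -> ring=[26:NB,54:NA,93:ND]
Op 7: add NE@68 -> ring=[26:NB,54:NA,68:NE,93:ND]
Op 8: route key 81: smallest pos >= 81 is 93 -> ND
Op 9: route key 59: smallest pos >= 59 is 68 -> NE
Op 10: remove ND -> ring=[26:NB,54:NA,68:NE]
Final route key 62: smallest pos >= 62 is 68 -> NE

Answer: NE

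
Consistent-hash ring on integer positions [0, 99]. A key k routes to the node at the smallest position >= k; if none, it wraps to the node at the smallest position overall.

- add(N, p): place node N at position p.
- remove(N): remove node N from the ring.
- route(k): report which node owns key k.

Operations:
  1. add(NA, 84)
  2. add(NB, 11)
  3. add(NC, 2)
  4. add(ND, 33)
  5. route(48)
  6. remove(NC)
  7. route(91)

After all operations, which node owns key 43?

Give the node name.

Answer: NA

Derivation:
Op 1: add NA@84 -> ring=[84:NA]
Op 2: add NB@11 -> ring=[11:NB,84:NA]
Op 3: add NC@2 -> ring=[2:NC,11:NB,84:NA]
Op 4: add ND@33 -> ring=[2:NC,11:NB,33:ND,84:NA]
Op 5: route key 48: smallest pos >= 48 is 84 -> NA
Op 6: remove NC -> ring=[11:NB,33:ND,84:NA]
Op 7: route key 91: none >= 91, wrap to smallest pos 11 -> NB
Final route key 43: smallest pos >= 43 is 84 -> NA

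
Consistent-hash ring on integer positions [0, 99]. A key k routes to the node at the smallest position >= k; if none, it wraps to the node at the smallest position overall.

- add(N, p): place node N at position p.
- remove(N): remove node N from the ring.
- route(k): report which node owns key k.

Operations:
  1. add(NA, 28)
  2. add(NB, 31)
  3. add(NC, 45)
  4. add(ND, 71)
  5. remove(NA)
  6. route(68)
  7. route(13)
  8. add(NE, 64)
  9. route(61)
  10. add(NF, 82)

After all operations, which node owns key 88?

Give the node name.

Op 1: add NA@28 -> ring=[28:NA]
Op 2: add NB@31 -> ring=[28:NA,31:NB]
Op 3: add NC@45 -> ring=[28:NA,31:NB,45:NC]
Op 4: add ND@71 -> ring=[28:NA,31:NB,45:NC,71:ND]
Op 5: remove NA -> ring=[31:NB,45:NC,71:ND]
Op 6: route key 68: smallest pos >= 68 is 71 -> ND
Op 7: route key 13: smallest pos >= 13 is 31 -> NB
Op 8: add NE@64 -> ring=[31:NB,45:NC,64:NE,71:ND]
Op 9: route key 61: smallest pos >= 61 is 64 -> NE
Op 10: add NF@82 -> ring=[31:NB,45:NC,64:NE,71:ND,82:NF]
Final route key 88: none >= 88, wrap to smallest pos 31 -> NB

Answer: NB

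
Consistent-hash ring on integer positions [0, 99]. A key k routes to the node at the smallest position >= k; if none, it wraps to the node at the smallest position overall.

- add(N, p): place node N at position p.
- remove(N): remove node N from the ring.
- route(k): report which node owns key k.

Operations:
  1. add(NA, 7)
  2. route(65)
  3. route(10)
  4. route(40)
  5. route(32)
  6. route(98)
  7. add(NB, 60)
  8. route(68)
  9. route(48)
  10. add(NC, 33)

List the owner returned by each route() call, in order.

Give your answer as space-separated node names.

Op 1: add NA@7 -> ring=[7:NA]
Op 2: route key 65: none >= 65, wrap to smallest pos 7 -> NA
Op 3: route key 10: none >= 10, wrap to smallest pos 7 -> NA
Op 4: route key 40: none >= 40, wrap to smallest pos 7 -> NA
Op 5: route key 32: none >= 32, wrap to smallest pos 7 -> NA
Op 6: route key 98: none >= 98, wrap to smallest pos 7 -> NA
Op 7: add NB@60 -> ring=[7:NA,60:NB]
Op 8: route key 68: none >= 68, wrap to smallest pos 7 -> NA
Op 9: route key 48: smallest pos >= 48 is 60 -> NB
Op 10: add NC@33 -> ring=[7:NA,33:NC,60:NB]

Answer: NA NA NA NA NA NA NB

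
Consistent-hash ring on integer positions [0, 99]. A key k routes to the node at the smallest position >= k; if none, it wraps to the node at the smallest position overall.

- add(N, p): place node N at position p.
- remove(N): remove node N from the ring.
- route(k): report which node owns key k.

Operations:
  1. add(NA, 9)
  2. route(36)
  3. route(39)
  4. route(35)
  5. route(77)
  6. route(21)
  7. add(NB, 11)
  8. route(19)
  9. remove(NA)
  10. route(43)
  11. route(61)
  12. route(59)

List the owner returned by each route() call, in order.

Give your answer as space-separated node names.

Answer: NA NA NA NA NA NA NB NB NB

Derivation:
Op 1: add NA@9 -> ring=[9:NA]
Op 2: route key 36: none >= 36, wrap to smallest pos 9 -> NA
Op 3: route key 39: none >= 39, wrap to smallest pos 9 -> NA
Op 4: route key 35: none >= 35, wrap to smallest pos 9 -> NA
Op 5: route key 77: none >= 77, wrap to smallest pos 9 -> NA
Op 6: route key 21: none >= 21, wrap to smallest pos 9 -> NA
Op 7: add NB@11 -> ring=[9:NA,11:NB]
Op 8: route key 19: none >= 19, wrap to smallest pos 9 -> NA
Op 9: remove NA -> ring=[11:NB]
Op 10: route key 43: none >= 43, wrap to smallest pos 11 -> NB
Op 11: route key 61: none >= 61, wrap to smallest pos 11 -> NB
Op 12: route key 59: none >= 59, wrap to smallest pos 11 -> NB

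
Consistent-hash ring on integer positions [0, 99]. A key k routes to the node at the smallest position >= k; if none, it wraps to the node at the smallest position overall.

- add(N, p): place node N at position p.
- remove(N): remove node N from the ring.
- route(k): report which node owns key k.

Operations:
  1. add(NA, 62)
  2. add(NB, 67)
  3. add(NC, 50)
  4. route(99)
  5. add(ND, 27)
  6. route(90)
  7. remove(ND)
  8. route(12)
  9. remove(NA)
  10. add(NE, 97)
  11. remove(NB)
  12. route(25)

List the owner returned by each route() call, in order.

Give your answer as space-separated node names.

Answer: NC ND NC NC

Derivation:
Op 1: add NA@62 -> ring=[62:NA]
Op 2: add NB@67 -> ring=[62:NA,67:NB]
Op 3: add NC@50 -> ring=[50:NC,62:NA,67:NB]
Op 4: route key 99: none >= 99, wrap to smallest pos 50 -> NC
Op 5: add ND@27 -> ring=[27:ND,50:NC,62:NA,67:NB]
Op 6: route key 90: none >= 90, wrap to smallest pos 27 -> ND
Op 7: remove ND -> ring=[50:NC,62:NA,67:NB]
Op 8: route key 12: smallest pos >= 12 is 50 -> NC
Op 9: remove NA -> ring=[50:NC,67:NB]
Op 10: add NE@97 -> ring=[50:NC,67:NB,97:NE]
Op 11: remove NB -> ring=[50:NC,97:NE]
Op 12: route key 25: smallest pos >= 25 is 50 -> NC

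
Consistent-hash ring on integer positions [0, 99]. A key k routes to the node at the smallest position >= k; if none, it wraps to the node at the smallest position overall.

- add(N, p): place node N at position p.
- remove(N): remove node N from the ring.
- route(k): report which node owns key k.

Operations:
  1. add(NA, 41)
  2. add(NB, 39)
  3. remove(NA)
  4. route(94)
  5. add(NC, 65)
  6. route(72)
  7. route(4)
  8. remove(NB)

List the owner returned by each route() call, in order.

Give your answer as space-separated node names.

Answer: NB NB NB

Derivation:
Op 1: add NA@41 -> ring=[41:NA]
Op 2: add NB@39 -> ring=[39:NB,41:NA]
Op 3: remove NA -> ring=[39:NB]
Op 4: route key 94: none >= 94, wrap to smallest pos 39 -> NB
Op 5: add NC@65 -> ring=[39:NB,65:NC]
Op 6: route key 72: none >= 72, wrap to smallest pos 39 -> NB
Op 7: route key 4: smallest pos >= 4 is 39 -> NB
Op 8: remove NB -> ring=[65:NC]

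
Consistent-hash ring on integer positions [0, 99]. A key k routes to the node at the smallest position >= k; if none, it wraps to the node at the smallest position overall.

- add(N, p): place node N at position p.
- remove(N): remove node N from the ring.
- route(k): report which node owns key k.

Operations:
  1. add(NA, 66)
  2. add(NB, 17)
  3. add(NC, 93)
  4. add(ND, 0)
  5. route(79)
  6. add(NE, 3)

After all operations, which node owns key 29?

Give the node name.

Op 1: add NA@66 -> ring=[66:NA]
Op 2: add NB@17 -> ring=[17:NB,66:NA]
Op 3: add NC@93 -> ring=[17:NB,66:NA,93:NC]
Op 4: add ND@0 -> ring=[0:ND,17:NB,66:NA,93:NC]
Op 5: route key 79: smallest pos >= 79 is 93 -> NC
Op 6: add NE@3 -> ring=[0:ND,3:NE,17:NB,66:NA,93:NC]
Final route key 29: smallest pos >= 29 is 66 -> NA

Answer: NA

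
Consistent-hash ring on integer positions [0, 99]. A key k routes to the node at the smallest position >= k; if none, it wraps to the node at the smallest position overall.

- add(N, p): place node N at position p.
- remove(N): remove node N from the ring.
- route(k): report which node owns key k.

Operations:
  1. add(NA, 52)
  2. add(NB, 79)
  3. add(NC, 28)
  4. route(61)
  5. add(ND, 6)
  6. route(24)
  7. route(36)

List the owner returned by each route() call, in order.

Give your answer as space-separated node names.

Answer: NB NC NA

Derivation:
Op 1: add NA@52 -> ring=[52:NA]
Op 2: add NB@79 -> ring=[52:NA,79:NB]
Op 3: add NC@28 -> ring=[28:NC,52:NA,79:NB]
Op 4: route key 61: smallest pos >= 61 is 79 -> NB
Op 5: add ND@6 -> ring=[6:ND,28:NC,52:NA,79:NB]
Op 6: route key 24: smallest pos >= 24 is 28 -> NC
Op 7: route key 36: smallest pos >= 36 is 52 -> NA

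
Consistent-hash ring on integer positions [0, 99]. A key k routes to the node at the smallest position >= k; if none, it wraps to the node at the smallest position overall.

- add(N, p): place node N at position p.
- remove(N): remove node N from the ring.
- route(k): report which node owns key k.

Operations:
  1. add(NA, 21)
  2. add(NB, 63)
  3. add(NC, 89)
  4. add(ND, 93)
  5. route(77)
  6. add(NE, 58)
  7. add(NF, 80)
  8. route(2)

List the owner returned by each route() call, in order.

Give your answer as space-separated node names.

Op 1: add NA@21 -> ring=[21:NA]
Op 2: add NB@63 -> ring=[21:NA,63:NB]
Op 3: add NC@89 -> ring=[21:NA,63:NB,89:NC]
Op 4: add ND@93 -> ring=[21:NA,63:NB,89:NC,93:ND]
Op 5: route key 77: smallest pos >= 77 is 89 -> NC
Op 6: add NE@58 -> ring=[21:NA,58:NE,63:NB,89:NC,93:ND]
Op 7: add NF@80 -> ring=[21:NA,58:NE,63:NB,80:NF,89:NC,93:ND]
Op 8: route key 2: smallest pos >= 2 is 21 -> NA

Answer: NC NA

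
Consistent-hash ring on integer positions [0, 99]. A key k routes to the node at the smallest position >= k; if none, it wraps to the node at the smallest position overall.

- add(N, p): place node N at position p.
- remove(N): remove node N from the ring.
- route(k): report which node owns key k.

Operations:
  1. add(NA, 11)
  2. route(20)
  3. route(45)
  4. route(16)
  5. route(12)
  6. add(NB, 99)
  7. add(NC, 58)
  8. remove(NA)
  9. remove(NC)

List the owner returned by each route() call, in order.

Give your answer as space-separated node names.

Op 1: add NA@11 -> ring=[11:NA]
Op 2: route key 20: none >= 20, wrap to smallest pos 11 -> NA
Op 3: route key 45: none >= 45, wrap to smallest pos 11 -> NA
Op 4: route key 16: none >= 16, wrap to smallest pos 11 -> NA
Op 5: route key 12: none >= 12, wrap to smallest pos 11 -> NA
Op 6: add NB@99 -> ring=[11:NA,99:NB]
Op 7: add NC@58 -> ring=[11:NA,58:NC,99:NB]
Op 8: remove NA -> ring=[58:NC,99:NB]
Op 9: remove NC -> ring=[99:NB]

Answer: NA NA NA NA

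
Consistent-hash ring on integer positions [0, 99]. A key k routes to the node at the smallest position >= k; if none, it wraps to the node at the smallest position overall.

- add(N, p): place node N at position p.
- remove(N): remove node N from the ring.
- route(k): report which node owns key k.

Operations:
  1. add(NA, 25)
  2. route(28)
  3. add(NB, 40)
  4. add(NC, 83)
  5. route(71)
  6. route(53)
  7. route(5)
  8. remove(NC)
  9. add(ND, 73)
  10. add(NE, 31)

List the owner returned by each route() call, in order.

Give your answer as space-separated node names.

Op 1: add NA@25 -> ring=[25:NA]
Op 2: route key 28: none >= 28, wrap to smallest pos 25 -> NA
Op 3: add NB@40 -> ring=[25:NA,40:NB]
Op 4: add NC@83 -> ring=[25:NA,40:NB,83:NC]
Op 5: route key 71: smallest pos >= 71 is 83 -> NC
Op 6: route key 53: smallest pos >= 53 is 83 -> NC
Op 7: route key 5: smallest pos >= 5 is 25 -> NA
Op 8: remove NC -> ring=[25:NA,40:NB]
Op 9: add ND@73 -> ring=[25:NA,40:NB,73:ND]
Op 10: add NE@31 -> ring=[25:NA,31:NE,40:NB,73:ND]

Answer: NA NC NC NA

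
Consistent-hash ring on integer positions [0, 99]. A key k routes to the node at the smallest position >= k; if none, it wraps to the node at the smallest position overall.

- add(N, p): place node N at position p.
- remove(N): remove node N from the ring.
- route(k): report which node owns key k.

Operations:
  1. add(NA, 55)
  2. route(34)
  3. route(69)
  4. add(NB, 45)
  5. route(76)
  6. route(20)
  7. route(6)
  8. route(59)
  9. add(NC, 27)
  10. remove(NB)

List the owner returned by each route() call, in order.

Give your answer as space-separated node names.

Answer: NA NA NB NB NB NB

Derivation:
Op 1: add NA@55 -> ring=[55:NA]
Op 2: route key 34: smallest pos >= 34 is 55 -> NA
Op 3: route key 69: none >= 69, wrap to smallest pos 55 -> NA
Op 4: add NB@45 -> ring=[45:NB,55:NA]
Op 5: route key 76: none >= 76, wrap to smallest pos 45 -> NB
Op 6: route key 20: smallest pos >= 20 is 45 -> NB
Op 7: route key 6: smallest pos >= 6 is 45 -> NB
Op 8: route key 59: none >= 59, wrap to smallest pos 45 -> NB
Op 9: add NC@27 -> ring=[27:NC,45:NB,55:NA]
Op 10: remove NB -> ring=[27:NC,55:NA]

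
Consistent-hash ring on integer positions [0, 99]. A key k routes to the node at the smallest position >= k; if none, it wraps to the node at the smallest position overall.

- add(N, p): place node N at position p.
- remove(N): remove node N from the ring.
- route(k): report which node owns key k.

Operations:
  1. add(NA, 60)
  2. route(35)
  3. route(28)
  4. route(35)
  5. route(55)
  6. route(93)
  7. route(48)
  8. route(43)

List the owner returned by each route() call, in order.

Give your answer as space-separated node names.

Op 1: add NA@60 -> ring=[60:NA]
Op 2: route key 35: smallest pos >= 35 is 60 -> NA
Op 3: route key 28: smallest pos >= 28 is 60 -> NA
Op 4: route key 35: smallest pos >= 35 is 60 -> NA
Op 5: route key 55: smallest pos >= 55 is 60 -> NA
Op 6: route key 93: none >= 93, wrap to smallest pos 60 -> NA
Op 7: route key 48: smallest pos >= 48 is 60 -> NA
Op 8: route key 43: smallest pos >= 43 is 60 -> NA

Answer: NA NA NA NA NA NA NA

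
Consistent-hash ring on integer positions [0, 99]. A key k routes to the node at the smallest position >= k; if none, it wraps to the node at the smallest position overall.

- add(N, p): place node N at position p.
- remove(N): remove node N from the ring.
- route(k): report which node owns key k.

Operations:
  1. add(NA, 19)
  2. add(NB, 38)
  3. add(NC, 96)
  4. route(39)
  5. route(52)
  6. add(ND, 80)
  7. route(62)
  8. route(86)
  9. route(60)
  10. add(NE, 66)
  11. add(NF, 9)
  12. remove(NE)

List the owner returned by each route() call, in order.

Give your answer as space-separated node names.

Op 1: add NA@19 -> ring=[19:NA]
Op 2: add NB@38 -> ring=[19:NA,38:NB]
Op 3: add NC@96 -> ring=[19:NA,38:NB,96:NC]
Op 4: route key 39: smallest pos >= 39 is 96 -> NC
Op 5: route key 52: smallest pos >= 52 is 96 -> NC
Op 6: add ND@80 -> ring=[19:NA,38:NB,80:ND,96:NC]
Op 7: route key 62: smallest pos >= 62 is 80 -> ND
Op 8: route key 86: smallest pos >= 86 is 96 -> NC
Op 9: route key 60: smallest pos >= 60 is 80 -> ND
Op 10: add NE@66 -> ring=[19:NA,38:NB,66:NE,80:ND,96:NC]
Op 11: add NF@9 -> ring=[9:NF,19:NA,38:NB,66:NE,80:ND,96:NC]
Op 12: remove NE -> ring=[9:NF,19:NA,38:NB,80:ND,96:NC]

Answer: NC NC ND NC ND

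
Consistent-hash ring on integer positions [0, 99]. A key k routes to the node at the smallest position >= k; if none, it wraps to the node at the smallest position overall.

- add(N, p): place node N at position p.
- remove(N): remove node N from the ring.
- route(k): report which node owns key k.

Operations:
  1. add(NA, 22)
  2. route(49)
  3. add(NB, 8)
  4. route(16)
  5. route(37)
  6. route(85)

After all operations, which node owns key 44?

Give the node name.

Op 1: add NA@22 -> ring=[22:NA]
Op 2: route key 49: none >= 49, wrap to smallest pos 22 -> NA
Op 3: add NB@8 -> ring=[8:NB,22:NA]
Op 4: route key 16: smallest pos >= 16 is 22 -> NA
Op 5: route key 37: none >= 37, wrap to smallest pos 8 -> NB
Op 6: route key 85: none >= 85, wrap to smallest pos 8 -> NB
Final route key 44: none >= 44, wrap to smallest pos 8 -> NB

Answer: NB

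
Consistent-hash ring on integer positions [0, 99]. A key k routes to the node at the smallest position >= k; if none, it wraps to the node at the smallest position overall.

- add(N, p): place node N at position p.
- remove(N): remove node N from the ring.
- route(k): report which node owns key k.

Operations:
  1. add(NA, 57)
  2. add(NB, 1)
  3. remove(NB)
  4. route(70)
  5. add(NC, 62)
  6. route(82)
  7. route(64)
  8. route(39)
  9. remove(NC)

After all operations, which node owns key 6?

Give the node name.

Op 1: add NA@57 -> ring=[57:NA]
Op 2: add NB@1 -> ring=[1:NB,57:NA]
Op 3: remove NB -> ring=[57:NA]
Op 4: route key 70: none >= 70, wrap to smallest pos 57 -> NA
Op 5: add NC@62 -> ring=[57:NA,62:NC]
Op 6: route key 82: none >= 82, wrap to smallest pos 57 -> NA
Op 7: route key 64: none >= 64, wrap to smallest pos 57 -> NA
Op 8: route key 39: smallest pos >= 39 is 57 -> NA
Op 9: remove NC -> ring=[57:NA]
Final route key 6: smallest pos >= 6 is 57 -> NA

Answer: NA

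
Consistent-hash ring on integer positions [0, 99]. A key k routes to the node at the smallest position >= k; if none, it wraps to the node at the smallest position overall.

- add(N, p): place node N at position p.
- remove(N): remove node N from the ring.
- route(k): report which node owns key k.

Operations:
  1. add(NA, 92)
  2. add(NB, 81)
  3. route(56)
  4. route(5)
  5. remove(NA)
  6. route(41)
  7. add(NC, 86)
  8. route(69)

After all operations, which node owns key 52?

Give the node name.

Op 1: add NA@92 -> ring=[92:NA]
Op 2: add NB@81 -> ring=[81:NB,92:NA]
Op 3: route key 56: smallest pos >= 56 is 81 -> NB
Op 4: route key 5: smallest pos >= 5 is 81 -> NB
Op 5: remove NA -> ring=[81:NB]
Op 6: route key 41: smallest pos >= 41 is 81 -> NB
Op 7: add NC@86 -> ring=[81:NB,86:NC]
Op 8: route key 69: smallest pos >= 69 is 81 -> NB
Final route key 52: smallest pos >= 52 is 81 -> NB

Answer: NB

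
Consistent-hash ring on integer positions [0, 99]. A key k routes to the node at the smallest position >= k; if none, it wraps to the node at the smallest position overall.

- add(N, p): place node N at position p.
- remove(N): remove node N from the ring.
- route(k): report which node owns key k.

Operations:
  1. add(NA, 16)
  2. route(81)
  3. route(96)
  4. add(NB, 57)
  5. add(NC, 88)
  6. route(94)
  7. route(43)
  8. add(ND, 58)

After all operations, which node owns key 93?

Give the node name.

Answer: NA

Derivation:
Op 1: add NA@16 -> ring=[16:NA]
Op 2: route key 81: none >= 81, wrap to smallest pos 16 -> NA
Op 3: route key 96: none >= 96, wrap to smallest pos 16 -> NA
Op 4: add NB@57 -> ring=[16:NA,57:NB]
Op 5: add NC@88 -> ring=[16:NA,57:NB,88:NC]
Op 6: route key 94: none >= 94, wrap to smallest pos 16 -> NA
Op 7: route key 43: smallest pos >= 43 is 57 -> NB
Op 8: add ND@58 -> ring=[16:NA,57:NB,58:ND,88:NC]
Final route key 93: none >= 93, wrap to smallest pos 16 -> NA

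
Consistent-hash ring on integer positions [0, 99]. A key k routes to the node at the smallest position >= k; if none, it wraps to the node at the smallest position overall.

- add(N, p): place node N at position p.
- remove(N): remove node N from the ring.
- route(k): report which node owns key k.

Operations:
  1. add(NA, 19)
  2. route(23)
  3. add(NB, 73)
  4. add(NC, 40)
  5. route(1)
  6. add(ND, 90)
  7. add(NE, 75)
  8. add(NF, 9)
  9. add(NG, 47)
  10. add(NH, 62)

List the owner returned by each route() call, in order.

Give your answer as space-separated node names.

Op 1: add NA@19 -> ring=[19:NA]
Op 2: route key 23: none >= 23, wrap to smallest pos 19 -> NA
Op 3: add NB@73 -> ring=[19:NA,73:NB]
Op 4: add NC@40 -> ring=[19:NA,40:NC,73:NB]
Op 5: route key 1: smallest pos >= 1 is 19 -> NA
Op 6: add ND@90 -> ring=[19:NA,40:NC,73:NB,90:ND]
Op 7: add NE@75 -> ring=[19:NA,40:NC,73:NB,75:NE,90:ND]
Op 8: add NF@9 -> ring=[9:NF,19:NA,40:NC,73:NB,75:NE,90:ND]
Op 9: add NG@47 -> ring=[9:NF,19:NA,40:NC,47:NG,73:NB,75:NE,90:ND]
Op 10: add NH@62 -> ring=[9:NF,19:NA,40:NC,47:NG,62:NH,73:NB,75:NE,90:ND]

Answer: NA NA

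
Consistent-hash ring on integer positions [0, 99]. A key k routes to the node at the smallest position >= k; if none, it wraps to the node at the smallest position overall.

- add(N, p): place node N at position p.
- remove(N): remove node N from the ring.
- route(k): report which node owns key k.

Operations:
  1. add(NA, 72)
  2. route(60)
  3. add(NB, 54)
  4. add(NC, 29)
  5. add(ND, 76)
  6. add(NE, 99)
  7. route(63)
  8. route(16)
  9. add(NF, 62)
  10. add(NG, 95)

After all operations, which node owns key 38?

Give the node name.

Op 1: add NA@72 -> ring=[72:NA]
Op 2: route key 60: smallest pos >= 60 is 72 -> NA
Op 3: add NB@54 -> ring=[54:NB,72:NA]
Op 4: add NC@29 -> ring=[29:NC,54:NB,72:NA]
Op 5: add ND@76 -> ring=[29:NC,54:NB,72:NA,76:ND]
Op 6: add NE@99 -> ring=[29:NC,54:NB,72:NA,76:ND,99:NE]
Op 7: route key 63: smallest pos >= 63 is 72 -> NA
Op 8: route key 16: smallest pos >= 16 is 29 -> NC
Op 9: add NF@62 -> ring=[29:NC,54:NB,62:NF,72:NA,76:ND,99:NE]
Op 10: add NG@95 -> ring=[29:NC,54:NB,62:NF,72:NA,76:ND,95:NG,99:NE]
Final route key 38: smallest pos >= 38 is 54 -> NB

Answer: NB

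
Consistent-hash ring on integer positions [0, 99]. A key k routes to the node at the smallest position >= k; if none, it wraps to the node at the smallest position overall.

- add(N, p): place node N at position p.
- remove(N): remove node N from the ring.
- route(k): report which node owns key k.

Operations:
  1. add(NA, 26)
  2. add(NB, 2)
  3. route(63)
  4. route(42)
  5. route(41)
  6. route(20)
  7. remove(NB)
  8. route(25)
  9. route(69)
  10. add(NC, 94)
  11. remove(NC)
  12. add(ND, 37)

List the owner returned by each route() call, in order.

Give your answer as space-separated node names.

Op 1: add NA@26 -> ring=[26:NA]
Op 2: add NB@2 -> ring=[2:NB,26:NA]
Op 3: route key 63: none >= 63, wrap to smallest pos 2 -> NB
Op 4: route key 42: none >= 42, wrap to smallest pos 2 -> NB
Op 5: route key 41: none >= 41, wrap to smallest pos 2 -> NB
Op 6: route key 20: smallest pos >= 20 is 26 -> NA
Op 7: remove NB -> ring=[26:NA]
Op 8: route key 25: smallest pos >= 25 is 26 -> NA
Op 9: route key 69: none >= 69, wrap to smallest pos 26 -> NA
Op 10: add NC@94 -> ring=[26:NA,94:NC]
Op 11: remove NC -> ring=[26:NA]
Op 12: add ND@37 -> ring=[26:NA,37:ND]

Answer: NB NB NB NA NA NA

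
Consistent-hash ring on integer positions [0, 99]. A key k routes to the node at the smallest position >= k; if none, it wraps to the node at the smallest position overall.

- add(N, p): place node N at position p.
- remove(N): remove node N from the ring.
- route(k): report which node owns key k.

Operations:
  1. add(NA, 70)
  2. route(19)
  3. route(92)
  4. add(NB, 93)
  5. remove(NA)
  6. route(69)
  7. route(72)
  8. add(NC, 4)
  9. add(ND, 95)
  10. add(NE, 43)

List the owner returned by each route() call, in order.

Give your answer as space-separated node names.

Op 1: add NA@70 -> ring=[70:NA]
Op 2: route key 19: smallest pos >= 19 is 70 -> NA
Op 3: route key 92: none >= 92, wrap to smallest pos 70 -> NA
Op 4: add NB@93 -> ring=[70:NA,93:NB]
Op 5: remove NA -> ring=[93:NB]
Op 6: route key 69: smallest pos >= 69 is 93 -> NB
Op 7: route key 72: smallest pos >= 72 is 93 -> NB
Op 8: add NC@4 -> ring=[4:NC,93:NB]
Op 9: add ND@95 -> ring=[4:NC,93:NB,95:ND]
Op 10: add NE@43 -> ring=[4:NC,43:NE,93:NB,95:ND]

Answer: NA NA NB NB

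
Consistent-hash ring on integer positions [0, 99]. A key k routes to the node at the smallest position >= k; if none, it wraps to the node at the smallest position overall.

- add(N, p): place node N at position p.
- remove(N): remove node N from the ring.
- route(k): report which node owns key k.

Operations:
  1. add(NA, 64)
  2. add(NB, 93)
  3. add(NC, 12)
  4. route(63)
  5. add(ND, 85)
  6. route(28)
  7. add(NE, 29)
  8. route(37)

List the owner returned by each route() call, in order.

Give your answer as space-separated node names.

Answer: NA NA NA

Derivation:
Op 1: add NA@64 -> ring=[64:NA]
Op 2: add NB@93 -> ring=[64:NA,93:NB]
Op 3: add NC@12 -> ring=[12:NC,64:NA,93:NB]
Op 4: route key 63: smallest pos >= 63 is 64 -> NA
Op 5: add ND@85 -> ring=[12:NC,64:NA,85:ND,93:NB]
Op 6: route key 28: smallest pos >= 28 is 64 -> NA
Op 7: add NE@29 -> ring=[12:NC,29:NE,64:NA,85:ND,93:NB]
Op 8: route key 37: smallest pos >= 37 is 64 -> NA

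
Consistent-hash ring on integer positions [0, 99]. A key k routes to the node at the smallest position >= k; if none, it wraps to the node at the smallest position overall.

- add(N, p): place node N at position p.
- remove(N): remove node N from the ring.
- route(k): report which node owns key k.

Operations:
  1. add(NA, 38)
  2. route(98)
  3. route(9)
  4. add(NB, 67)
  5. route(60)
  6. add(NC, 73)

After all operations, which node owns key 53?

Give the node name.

Answer: NB

Derivation:
Op 1: add NA@38 -> ring=[38:NA]
Op 2: route key 98: none >= 98, wrap to smallest pos 38 -> NA
Op 3: route key 9: smallest pos >= 9 is 38 -> NA
Op 4: add NB@67 -> ring=[38:NA,67:NB]
Op 5: route key 60: smallest pos >= 60 is 67 -> NB
Op 6: add NC@73 -> ring=[38:NA,67:NB,73:NC]
Final route key 53: smallest pos >= 53 is 67 -> NB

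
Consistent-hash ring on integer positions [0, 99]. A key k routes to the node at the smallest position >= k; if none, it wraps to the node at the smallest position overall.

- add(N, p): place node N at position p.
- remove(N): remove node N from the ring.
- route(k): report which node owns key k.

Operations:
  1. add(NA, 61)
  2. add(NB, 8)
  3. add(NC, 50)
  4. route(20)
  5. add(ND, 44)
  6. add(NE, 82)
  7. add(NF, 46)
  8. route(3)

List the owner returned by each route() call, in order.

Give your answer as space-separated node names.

Op 1: add NA@61 -> ring=[61:NA]
Op 2: add NB@8 -> ring=[8:NB,61:NA]
Op 3: add NC@50 -> ring=[8:NB,50:NC,61:NA]
Op 4: route key 20: smallest pos >= 20 is 50 -> NC
Op 5: add ND@44 -> ring=[8:NB,44:ND,50:NC,61:NA]
Op 6: add NE@82 -> ring=[8:NB,44:ND,50:NC,61:NA,82:NE]
Op 7: add NF@46 -> ring=[8:NB,44:ND,46:NF,50:NC,61:NA,82:NE]
Op 8: route key 3: smallest pos >= 3 is 8 -> NB

Answer: NC NB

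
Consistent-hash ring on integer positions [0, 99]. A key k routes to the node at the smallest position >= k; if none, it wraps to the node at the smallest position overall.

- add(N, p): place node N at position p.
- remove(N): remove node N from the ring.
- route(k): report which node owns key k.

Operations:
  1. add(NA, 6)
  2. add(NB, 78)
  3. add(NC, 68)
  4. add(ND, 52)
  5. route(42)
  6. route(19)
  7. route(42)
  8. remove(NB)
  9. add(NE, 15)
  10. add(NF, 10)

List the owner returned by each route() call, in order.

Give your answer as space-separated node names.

Answer: ND ND ND

Derivation:
Op 1: add NA@6 -> ring=[6:NA]
Op 2: add NB@78 -> ring=[6:NA,78:NB]
Op 3: add NC@68 -> ring=[6:NA,68:NC,78:NB]
Op 4: add ND@52 -> ring=[6:NA,52:ND,68:NC,78:NB]
Op 5: route key 42: smallest pos >= 42 is 52 -> ND
Op 6: route key 19: smallest pos >= 19 is 52 -> ND
Op 7: route key 42: smallest pos >= 42 is 52 -> ND
Op 8: remove NB -> ring=[6:NA,52:ND,68:NC]
Op 9: add NE@15 -> ring=[6:NA,15:NE,52:ND,68:NC]
Op 10: add NF@10 -> ring=[6:NA,10:NF,15:NE,52:ND,68:NC]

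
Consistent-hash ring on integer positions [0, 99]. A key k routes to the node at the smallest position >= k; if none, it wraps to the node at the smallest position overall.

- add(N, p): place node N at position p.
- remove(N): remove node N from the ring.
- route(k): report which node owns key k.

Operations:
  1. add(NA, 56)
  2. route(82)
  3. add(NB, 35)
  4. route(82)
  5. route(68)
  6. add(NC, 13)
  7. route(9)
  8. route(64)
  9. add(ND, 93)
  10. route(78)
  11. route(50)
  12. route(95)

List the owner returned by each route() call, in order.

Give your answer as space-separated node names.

Answer: NA NB NB NC NC ND NA NC

Derivation:
Op 1: add NA@56 -> ring=[56:NA]
Op 2: route key 82: none >= 82, wrap to smallest pos 56 -> NA
Op 3: add NB@35 -> ring=[35:NB,56:NA]
Op 4: route key 82: none >= 82, wrap to smallest pos 35 -> NB
Op 5: route key 68: none >= 68, wrap to smallest pos 35 -> NB
Op 6: add NC@13 -> ring=[13:NC,35:NB,56:NA]
Op 7: route key 9: smallest pos >= 9 is 13 -> NC
Op 8: route key 64: none >= 64, wrap to smallest pos 13 -> NC
Op 9: add ND@93 -> ring=[13:NC,35:NB,56:NA,93:ND]
Op 10: route key 78: smallest pos >= 78 is 93 -> ND
Op 11: route key 50: smallest pos >= 50 is 56 -> NA
Op 12: route key 95: none >= 95, wrap to smallest pos 13 -> NC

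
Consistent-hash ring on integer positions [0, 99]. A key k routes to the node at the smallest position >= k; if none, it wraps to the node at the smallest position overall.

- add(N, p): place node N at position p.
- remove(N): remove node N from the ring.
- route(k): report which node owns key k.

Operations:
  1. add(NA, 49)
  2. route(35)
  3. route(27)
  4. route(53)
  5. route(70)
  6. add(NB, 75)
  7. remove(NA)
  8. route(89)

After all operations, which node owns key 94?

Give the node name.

Answer: NB

Derivation:
Op 1: add NA@49 -> ring=[49:NA]
Op 2: route key 35: smallest pos >= 35 is 49 -> NA
Op 3: route key 27: smallest pos >= 27 is 49 -> NA
Op 4: route key 53: none >= 53, wrap to smallest pos 49 -> NA
Op 5: route key 70: none >= 70, wrap to smallest pos 49 -> NA
Op 6: add NB@75 -> ring=[49:NA,75:NB]
Op 7: remove NA -> ring=[75:NB]
Op 8: route key 89: none >= 89, wrap to smallest pos 75 -> NB
Final route key 94: none >= 94, wrap to smallest pos 75 -> NB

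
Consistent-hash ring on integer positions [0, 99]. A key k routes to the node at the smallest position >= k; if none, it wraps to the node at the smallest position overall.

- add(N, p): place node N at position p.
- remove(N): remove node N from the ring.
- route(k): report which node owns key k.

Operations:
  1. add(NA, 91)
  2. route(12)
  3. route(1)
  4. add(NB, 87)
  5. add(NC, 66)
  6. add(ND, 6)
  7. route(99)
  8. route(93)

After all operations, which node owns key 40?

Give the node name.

Answer: NC

Derivation:
Op 1: add NA@91 -> ring=[91:NA]
Op 2: route key 12: smallest pos >= 12 is 91 -> NA
Op 3: route key 1: smallest pos >= 1 is 91 -> NA
Op 4: add NB@87 -> ring=[87:NB,91:NA]
Op 5: add NC@66 -> ring=[66:NC,87:NB,91:NA]
Op 6: add ND@6 -> ring=[6:ND,66:NC,87:NB,91:NA]
Op 7: route key 99: none >= 99, wrap to smallest pos 6 -> ND
Op 8: route key 93: none >= 93, wrap to smallest pos 6 -> ND
Final route key 40: smallest pos >= 40 is 66 -> NC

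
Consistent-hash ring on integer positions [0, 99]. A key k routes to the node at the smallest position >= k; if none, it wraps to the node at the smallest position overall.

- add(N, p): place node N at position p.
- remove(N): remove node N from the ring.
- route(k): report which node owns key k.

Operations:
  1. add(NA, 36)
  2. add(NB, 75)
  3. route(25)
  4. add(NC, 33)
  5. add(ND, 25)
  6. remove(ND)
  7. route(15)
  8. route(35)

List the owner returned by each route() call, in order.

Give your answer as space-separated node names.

Answer: NA NC NA

Derivation:
Op 1: add NA@36 -> ring=[36:NA]
Op 2: add NB@75 -> ring=[36:NA,75:NB]
Op 3: route key 25: smallest pos >= 25 is 36 -> NA
Op 4: add NC@33 -> ring=[33:NC,36:NA,75:NB]
Op 5: add ND@25 -> ring=[25:ND,33:NC,36:NA,75:NB]
Op 6: remove ND -> ring=[33:NC,36:NA,75:NB]
Op 7: route key 15: smallest pos >= 15 is 33 -> NC
Op 8: route key 35: smallest pos >= 35 is 36 -> NA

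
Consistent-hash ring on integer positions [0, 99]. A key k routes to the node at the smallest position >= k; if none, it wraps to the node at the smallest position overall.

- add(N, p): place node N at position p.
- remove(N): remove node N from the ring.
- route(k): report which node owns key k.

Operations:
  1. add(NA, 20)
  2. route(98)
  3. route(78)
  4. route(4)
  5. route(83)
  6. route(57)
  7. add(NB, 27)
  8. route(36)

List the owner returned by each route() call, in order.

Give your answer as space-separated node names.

Answer: NA NA NA NA NA NA

Derivation:
Op 1: add NA@20 -> ring=[20:NA]
Op 2: route key 98: none >= 98, wrap to smallest pos 20 -> NA
Op 3: route key 78: none >= 78, wrap to smallest pos 20 -> NA
Op 4: route key 4: smallest pos >= 4 is 20 -> NA
Op 5: route key 83: none >= 83, wrap to smallest pos 20 -> NA
Op 6: route key 57: none >= 57, wrap to smallest pos 20 -> NA
Op 7: add NB@27 -> ring=[20:NA,27:NB]
Op 8: route key 36: none >= 36, wrap to smallest pos 20 -> NA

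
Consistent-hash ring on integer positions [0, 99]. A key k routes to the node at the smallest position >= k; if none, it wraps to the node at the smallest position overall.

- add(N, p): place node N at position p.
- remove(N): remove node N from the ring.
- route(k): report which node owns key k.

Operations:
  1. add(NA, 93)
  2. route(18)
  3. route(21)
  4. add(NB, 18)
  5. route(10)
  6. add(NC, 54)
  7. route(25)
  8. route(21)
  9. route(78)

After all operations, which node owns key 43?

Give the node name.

Op 1: add NA@93 -> ring=[93:NA]
Op 2: route key 18: smallest pos >= 18 is 93 -> NA
Op 3: route key 21: smallest pos >= 21 is 93 -> NA
Op 4: add NB@18 -> ring=[18:NB,93:NA]
Op 5: route key 10: smallest pos >= 10 is 18 -> NB
Op 6: add NC@54 -> ring=[18:NB,54:NC,93:NA]
Op 7: route key 25: smallest pos >= 25 is 54 -> NC
Op 8: route key 21: smallest pos >= 21 is 54 -> NC
Op 9: route key 78: smallest pos >= 78 is 93 -> NA
Final route key 43: smallest pos >= 43 is 54 -> NC

Answer: NC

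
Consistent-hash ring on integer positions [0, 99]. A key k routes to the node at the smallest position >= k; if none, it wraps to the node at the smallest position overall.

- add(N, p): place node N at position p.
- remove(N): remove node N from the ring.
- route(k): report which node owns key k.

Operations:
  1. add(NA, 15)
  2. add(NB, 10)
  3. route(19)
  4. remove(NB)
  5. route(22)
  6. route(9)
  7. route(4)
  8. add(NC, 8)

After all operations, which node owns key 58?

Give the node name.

Op 1: add NA@15 -> ring=[15:NA]
Op 2: add NB@10 -> ring=[10:NB,15:NA]
Op 3: route key 19: none >= 19, wrap to smallest pos 10 -> NB
Op 4: remove NB -> ring=[15:NA]
Op 5: route key 22: none >= 22, wrap to smallest pos 15 -> NA
Op 6: route key 9: smallest pos >= 9 is 15 -> NA
Op 7: route key 4: smallest pos >= 4 is 15 -> NA
Op 8: add NC@8 -> ring=[8:NC,15:NA]
Final route key 58: none >= 58, wrap to smallest pos 8 -> NC

Answer: NC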